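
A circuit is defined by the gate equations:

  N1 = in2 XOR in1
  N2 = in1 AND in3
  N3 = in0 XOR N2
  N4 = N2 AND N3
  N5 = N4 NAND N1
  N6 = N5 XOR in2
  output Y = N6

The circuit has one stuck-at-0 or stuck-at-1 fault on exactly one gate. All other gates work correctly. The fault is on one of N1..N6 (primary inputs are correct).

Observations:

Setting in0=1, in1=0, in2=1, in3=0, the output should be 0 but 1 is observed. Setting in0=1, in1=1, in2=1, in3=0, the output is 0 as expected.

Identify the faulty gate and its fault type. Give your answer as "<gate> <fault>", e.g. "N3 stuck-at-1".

Fault-free values for test 1 (in0=1, in1=0, in2=1, in3=0): N1=1, N2=0, N3=1, N4=0, N5=1, N6=0, giving Y=0. Observed 1.
Test 1: faults giving observed 1 are {N4 stuck-at-1, N5 stuck-at-0, N6 stuck-at-1}.
Test 2 (in0=1, in1=1, in2=1, in3=0): fault-free N1=0, N2=0, N3=1, N4=0, N5=1, N6=0 → 0; observed 0. Eliminates N5 stuck-at-0, N6 stuck-at-1.
Only N4 stuck-at-1 is consistent with every test.

N4 stuck-at-1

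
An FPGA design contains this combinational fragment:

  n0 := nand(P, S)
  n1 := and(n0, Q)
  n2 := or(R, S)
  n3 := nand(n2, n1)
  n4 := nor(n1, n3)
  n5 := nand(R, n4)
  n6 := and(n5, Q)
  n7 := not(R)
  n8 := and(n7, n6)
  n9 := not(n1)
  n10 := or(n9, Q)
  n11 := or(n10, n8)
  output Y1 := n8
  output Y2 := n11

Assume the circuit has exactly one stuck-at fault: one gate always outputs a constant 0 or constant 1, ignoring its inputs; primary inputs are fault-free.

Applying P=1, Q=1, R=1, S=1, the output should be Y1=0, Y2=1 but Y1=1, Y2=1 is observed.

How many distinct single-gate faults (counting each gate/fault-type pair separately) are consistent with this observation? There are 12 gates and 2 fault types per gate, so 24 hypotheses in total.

Fault-free: n0=0, n1=0, n2=1, n3=1, n4=0, n5=1, n6=1, n7=0, n8=0, n9=1, n10=1, n11=1 → Y1=0, Y2=1. Observed Y1=1, Y2=1.
  n0: none of the 2 fault types match ✗
  n1: none of the 2 fault types match ✗
  n2: none of the 2 fault types match ✗
  n3: none of the 2 fault types match ✗
  n4: none of the 2 fault types match ✗
  n5: none of the 2 fault types match ✗
  n6: none of the 2 fault types match ✗
  n7: stuck-at-1 ✓; others ✗
  n8: stuck-at-1 ✓; others ✗
  n9: none of the 2 fault types match ✗
  n10: none of the 2 fault types match ✗
  n11: none of the 2 fault types match ✗
Consistent faults: {n7 stuck-at-1, n8 stuck-at-1} — 2 in all.

2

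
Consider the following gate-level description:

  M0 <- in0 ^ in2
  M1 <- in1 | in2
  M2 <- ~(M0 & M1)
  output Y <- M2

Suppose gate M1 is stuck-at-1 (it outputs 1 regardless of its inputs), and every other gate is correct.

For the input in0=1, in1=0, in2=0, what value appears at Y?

0

Propagate with M1 forced: M0=1, M1=1 [stuck-at-1], M2=0.
So Y = 0. (Without the fault it would be 1.)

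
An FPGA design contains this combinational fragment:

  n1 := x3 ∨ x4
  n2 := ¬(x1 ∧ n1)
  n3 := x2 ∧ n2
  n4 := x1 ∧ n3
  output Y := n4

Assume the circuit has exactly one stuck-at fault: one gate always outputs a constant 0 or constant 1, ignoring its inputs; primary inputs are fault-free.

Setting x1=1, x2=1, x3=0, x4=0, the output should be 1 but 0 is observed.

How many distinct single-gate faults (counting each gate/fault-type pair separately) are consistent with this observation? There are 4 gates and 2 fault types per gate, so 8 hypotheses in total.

Fault-free: n1=0, n2=1, n3=1, n4=1 → 1. Observed 0.
  n1 stuck-at-0: output 1 ✗
  n1 stuck-at-1: output 0 ✓
  n2 stuck-at-0: output 0 ✓
  n2 stuck-at-1: output 1 ✗
  n3 stuck-at-0: output 0 ✓
  n3 stuck-at-1: output 1 ✗
  n4 stuck-at-0: output 0 ✓
  n4 stuck-at-1: output 1 ✗
Consistent faults: {n1 stuck-at-1, n2 stuck-at-0, n3 stuck-at-0, n4 stuck-at-0} — 4 in all.

4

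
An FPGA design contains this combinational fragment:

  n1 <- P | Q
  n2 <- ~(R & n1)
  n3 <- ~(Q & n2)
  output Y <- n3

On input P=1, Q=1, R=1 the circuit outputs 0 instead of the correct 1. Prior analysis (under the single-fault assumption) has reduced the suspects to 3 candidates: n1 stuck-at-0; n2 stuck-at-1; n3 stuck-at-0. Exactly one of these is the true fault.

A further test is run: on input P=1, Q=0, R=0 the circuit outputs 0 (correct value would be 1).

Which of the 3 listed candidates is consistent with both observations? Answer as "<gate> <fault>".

n3 stuck-at-0

Evaluate each candidate on input P=1, Q=0, R=0:
  n1 stuck-at-0: n1=0 [stuck-at-0], n2=1, n3=1 → 1 — eliminated
  n2 stuck-at-1: n1=1, n2=1 [stuck-at-1], n3=1 → 1 — eliminated
  n3 stuck-at-0: n1=1, n2=1, n3=0 [stuck-at-0] → 0 — matches
Only n3 stuck-at-0 reproduces the observed 0.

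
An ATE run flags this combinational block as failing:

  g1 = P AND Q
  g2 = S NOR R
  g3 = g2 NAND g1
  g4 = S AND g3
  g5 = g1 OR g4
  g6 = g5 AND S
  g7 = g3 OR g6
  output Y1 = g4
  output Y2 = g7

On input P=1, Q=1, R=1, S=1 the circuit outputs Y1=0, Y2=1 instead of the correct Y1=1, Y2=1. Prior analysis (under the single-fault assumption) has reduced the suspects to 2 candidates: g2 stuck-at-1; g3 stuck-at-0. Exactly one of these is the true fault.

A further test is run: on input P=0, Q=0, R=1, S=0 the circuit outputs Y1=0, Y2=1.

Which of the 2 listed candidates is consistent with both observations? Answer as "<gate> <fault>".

g2 stuck-at-1

Evaluate each candidate on input P=0, Q=0, R=1, S=0:
  g2 stuck-at-1: g1=0, g2=1 [stuck-at-1], g3=1, g4=0, g5=0, g6=0, g7=1 → Y1=0, Y2=1 — matches
  g3 stuck-at-0: g1=0, g2=0, g3=0 [stuck-at-0], g4=0, g5=0, g6=0, g7=0 → Y1=0, Y2=0 — eliminated
Only g2 stuck-at-1 reproduces the observed Y1=0, Y2=1.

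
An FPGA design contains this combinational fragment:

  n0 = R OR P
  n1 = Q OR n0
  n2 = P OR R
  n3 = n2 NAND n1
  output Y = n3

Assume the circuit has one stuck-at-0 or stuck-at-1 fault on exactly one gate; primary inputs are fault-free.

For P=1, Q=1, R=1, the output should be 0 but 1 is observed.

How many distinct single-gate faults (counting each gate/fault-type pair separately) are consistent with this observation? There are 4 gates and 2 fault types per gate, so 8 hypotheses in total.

3

Fault-free: n0=1, n1=1, n2=1, n3=0 → 0. Observed 1.
  n0 stuck-at-0: output 0 ✗
  n0 stuck-at-1: output 0 ✗
  n1 stuck-at-0: output 1 ✓
  n1 stuck-at-1: output 0 ✗
  n2 stuck-at-0: output 1 ✓
  n2 stuck-at-1: output 0 ✗
  n3 stuck-at-0: output 0 ✗
  n3 stuck-at-1: output 1 ✓
Consistent faults: {n1 stuck-at-0, n2 stuck-at-0, n3 stuck-at-1} — 3 in all.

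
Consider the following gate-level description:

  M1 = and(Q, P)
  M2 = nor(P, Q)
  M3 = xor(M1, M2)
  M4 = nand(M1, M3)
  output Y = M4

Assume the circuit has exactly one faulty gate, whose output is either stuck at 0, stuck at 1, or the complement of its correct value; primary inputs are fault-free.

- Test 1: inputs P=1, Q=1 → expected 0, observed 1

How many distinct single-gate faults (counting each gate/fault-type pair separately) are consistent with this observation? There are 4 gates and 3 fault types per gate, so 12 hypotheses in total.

Fault-free: M1=1, M2=0, M3=1, M4=0 → 0. Observed 1.
  M1 stuck-at-0: output 1 ✓
  M1 stuck-at-1: output 0 ✗
  M1 inverted output: output 1 ✓
  M2 stuck-at-0: output 0 ✗
  M2 stuck-at-1: output 1 ✓
  M2 inverted output: output 1 ✓
  M3 stuck-at-0: output 1 ✓
  M3 stuck-at-1: output 0 ✗
  M3 inverted output: output 1 ✓
  M4 stuck-at-0: output 0 ✗
  M4 stuck-at-1: output 1 ✓
  M4 inverted output: output 1 ✓
Consistent faults: {M1 stuck-at-0, M1 inverted output, M2 stuck-at-1, M2 inverted output, M3 stuck-at-0, M3 inverted output, M4 stuck-at-1, M4 inverted output} — 8 in all.

8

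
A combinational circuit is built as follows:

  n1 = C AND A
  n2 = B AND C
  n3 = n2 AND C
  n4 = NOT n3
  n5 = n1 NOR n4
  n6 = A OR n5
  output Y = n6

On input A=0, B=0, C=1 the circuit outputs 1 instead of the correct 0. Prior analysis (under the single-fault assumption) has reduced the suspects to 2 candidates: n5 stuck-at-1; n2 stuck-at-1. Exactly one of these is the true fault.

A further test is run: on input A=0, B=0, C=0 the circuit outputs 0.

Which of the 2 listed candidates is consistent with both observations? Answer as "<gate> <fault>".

Evaluate each candidate on input A=0, B=0, C=0:
  n5 stuck-at-1: n1=0, n2=0, n3=0, n4=1, n5=1 [stuck-at-1], n6=1 → 1 — eliminated
  n2 stuck-at-1: n1=0, n2=1 [stuck-at-1], n3=0, n4=1, n5=0, n6=0 → 0 — matches
Only n2 stuck-at-1 reproduces the observed 0.

n2 stuck-at-1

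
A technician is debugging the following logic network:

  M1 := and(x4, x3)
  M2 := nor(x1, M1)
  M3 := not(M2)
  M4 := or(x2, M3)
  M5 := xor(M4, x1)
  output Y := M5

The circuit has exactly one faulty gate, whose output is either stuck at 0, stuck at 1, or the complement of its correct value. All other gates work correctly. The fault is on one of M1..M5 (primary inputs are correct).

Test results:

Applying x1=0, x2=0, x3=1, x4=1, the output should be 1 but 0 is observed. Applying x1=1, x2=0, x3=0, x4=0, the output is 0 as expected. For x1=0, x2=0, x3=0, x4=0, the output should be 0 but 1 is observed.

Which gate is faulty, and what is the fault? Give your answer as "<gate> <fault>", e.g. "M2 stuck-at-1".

Fault-free values for test 1 (x1=0, x2=0, x3=1, x4=1): M1=1, M2=0, M3=1, M4=1, M5=1, giving Y=1. Observed 0.
Test 1: faults giving observed 0 are {M1 stuck-at-0, M1 inverted output, M2 stuck-at-1, M2 inverted output, M3 stuck-at-0, M3 inverted output, M4 stuck-at-0, M4 inverted output, M5 stuck-at-0, M5 inverted output}.
Test 2 (x1=1, x2=0, x3=0, x4=0): fault-free M1=0, M2=0, M3=1, M4=1, M5=0 → 0; observed 0. Eliminates M2 stuck-at-1, M2 inverted output, M3 stuck-at-0, M3 inverted output, M4 stuck-at-0, M4 inverted output, M5 inverted output.
Test 3 (x1=0, x2=0, x3=0, x4=0): fault-free M1=0, M2=1, M3=0, M4=0, M5=0 → 0; observed 1. Eliminates M1 stuck-at-0, M5 stuck-at-0.
Only M1 inverted output is consistent with every test.

M1 inverted output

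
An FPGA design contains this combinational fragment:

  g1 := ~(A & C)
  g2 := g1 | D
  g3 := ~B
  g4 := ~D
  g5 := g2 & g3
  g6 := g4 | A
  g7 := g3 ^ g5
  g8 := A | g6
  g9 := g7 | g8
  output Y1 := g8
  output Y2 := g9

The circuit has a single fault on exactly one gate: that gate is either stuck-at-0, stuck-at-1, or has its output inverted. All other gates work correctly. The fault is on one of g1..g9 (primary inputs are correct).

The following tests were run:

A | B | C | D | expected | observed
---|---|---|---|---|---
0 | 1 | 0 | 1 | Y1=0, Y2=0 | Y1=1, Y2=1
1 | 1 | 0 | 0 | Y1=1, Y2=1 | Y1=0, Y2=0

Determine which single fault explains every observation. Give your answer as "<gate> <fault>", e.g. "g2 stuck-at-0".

Fault-free values for test 1 (A=0, B=1, C=0, D=1): g1=1, g2=1, g3=0, g4=0, g5=0, g6=0, g7=0, g8=0, g9=0, giving Y1=0, Y2=0. Observed Y1=1, Y2=1.
Test 1: faults giving observed Y1=1, Y2=1 are {g4 stuck-at-1, g4 inverted output, g6 stuck-at-1, g6 inverted output, g8 stuck-at-1, g8 inverted output}.
Test 2 (A=1, B=1, C=0, D=0): fault-free g1=1, g2=1, g3=0, g4=1, g5=0, g6=1, g7=0, g8=1, g9=1 → Y1=1, Y2=1; observed Y1=0, Y2=0. Eliminates g4 stuck-at-1, g4 inverted output, g6 stuck-at-1, g6 inverted output, g8 stuck-at-1.
Only g8 inverted output is consistent with every test.

g8 inverted output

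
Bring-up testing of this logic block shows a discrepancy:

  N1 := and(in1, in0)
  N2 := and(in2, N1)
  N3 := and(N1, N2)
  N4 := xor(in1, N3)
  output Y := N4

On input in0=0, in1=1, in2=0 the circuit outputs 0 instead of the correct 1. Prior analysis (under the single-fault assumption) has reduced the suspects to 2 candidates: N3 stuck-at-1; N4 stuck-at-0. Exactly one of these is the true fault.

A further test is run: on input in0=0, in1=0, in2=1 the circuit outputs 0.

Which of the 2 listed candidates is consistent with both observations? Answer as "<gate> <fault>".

Evaluate each candidate on input in0=0, in1=0, in2=1:
  N3 stuck-at-1: N1=0, N2=0, N3=1 [stuck-at-1], N4=1 → 1 — eliminated
  N4 stuck-at-0: N1=0, N2=0, N3=0, N4=0 [stuck-at-0] → 0 — matches
Only N4 stuck-at-0 reproduces the observed 0.

N4 stuck-at-0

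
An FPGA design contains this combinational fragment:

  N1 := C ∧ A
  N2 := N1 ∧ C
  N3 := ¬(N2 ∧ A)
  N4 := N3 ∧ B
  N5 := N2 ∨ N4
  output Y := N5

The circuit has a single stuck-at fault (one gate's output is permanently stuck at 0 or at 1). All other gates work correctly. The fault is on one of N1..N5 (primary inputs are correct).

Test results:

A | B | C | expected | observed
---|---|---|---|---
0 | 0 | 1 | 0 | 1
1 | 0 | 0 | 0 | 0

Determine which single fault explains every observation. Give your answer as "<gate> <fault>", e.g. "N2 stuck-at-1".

Fault-free values for test 1 (A=0, B=0, C=1): N1=0, N2=0, N3=1, N4=0, N5=0, giving Y=0. Observed 1.
Test 1: faults giving observed 1 are {N1 stuck-at-1, N2 stuck-at-1, N4 stuck-at-1, N5 stuck-at-1}.
Test 2 (A=1, B=0, C=0): fault-free N1=0, N2=0, N3=1, N4=0, N5=0 → 0; observed 0. Eliminates N2 stuck-at-1, N4 stuck-at-1, N5 stuck-at-1.
Only N1 stuck-at-1 is consistent with every test.

N1 stuck-at-1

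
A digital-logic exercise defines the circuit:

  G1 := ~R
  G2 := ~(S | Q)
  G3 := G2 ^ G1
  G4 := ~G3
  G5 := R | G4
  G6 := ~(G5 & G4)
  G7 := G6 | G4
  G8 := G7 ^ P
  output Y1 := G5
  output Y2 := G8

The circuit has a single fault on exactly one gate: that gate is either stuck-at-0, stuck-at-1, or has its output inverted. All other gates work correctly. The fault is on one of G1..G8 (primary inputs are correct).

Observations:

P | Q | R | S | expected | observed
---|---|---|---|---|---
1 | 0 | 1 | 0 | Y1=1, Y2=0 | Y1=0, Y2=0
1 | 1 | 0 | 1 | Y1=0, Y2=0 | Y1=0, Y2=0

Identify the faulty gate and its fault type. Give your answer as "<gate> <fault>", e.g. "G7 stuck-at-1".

G5 stuck-at-0

Fault-free values for test 1 (P=1, Q=0, R=1, S=0): G1=0, G2=1, G3=1, G4=0, G5=1, G6=1, G7=1, G8=0, giving Y1=1, Y2=0. Observed Y1=0, Y2=0.
Test 1: faults giving observed Y1=0, Y2=0 are {G5 stuck-at-0, G5 inverted output}.
Test 2 (P=1, Q=1, R=0, S=1): fault-free G1=1, G2=0, G3=1, G4=0, G5=0, G6=1, G7=1, G8=0 → Y1=0, Y2=0; observed Y1=0, Y2=0. Eliminates G5 inverted output.
Only G5 stuck-at-0 is consistent with every test.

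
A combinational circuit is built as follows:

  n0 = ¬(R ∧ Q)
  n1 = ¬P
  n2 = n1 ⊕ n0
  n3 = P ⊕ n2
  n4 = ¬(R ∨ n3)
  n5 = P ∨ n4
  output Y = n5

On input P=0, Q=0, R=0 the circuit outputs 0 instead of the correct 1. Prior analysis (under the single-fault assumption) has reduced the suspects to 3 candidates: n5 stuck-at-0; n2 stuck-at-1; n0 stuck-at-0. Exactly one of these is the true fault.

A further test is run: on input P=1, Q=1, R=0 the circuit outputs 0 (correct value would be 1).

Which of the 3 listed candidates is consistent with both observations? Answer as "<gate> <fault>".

Evaluate each candidate on input P=1, Q=1, R=0:
  n5 stuck-at-0: n0=1, n1=0, n2=1, n3=0, n4=1, n5=0 [stuck-at-0] → 0 — matches
  n2 stuck-at-1: n0=1, n1=0, n2=1 [stuck-at-1], n3=0, n4=1, n5=1 → 1 — eliminated
  n0 stuck-at-0: n0=0 [stuck-at-0], n1=0, n2=0, n3=1, n4=0, n5=1 → 1 — eliminated
Only n5 stuck-at-0 reproduces the observed 0.

n5 stuck-at-0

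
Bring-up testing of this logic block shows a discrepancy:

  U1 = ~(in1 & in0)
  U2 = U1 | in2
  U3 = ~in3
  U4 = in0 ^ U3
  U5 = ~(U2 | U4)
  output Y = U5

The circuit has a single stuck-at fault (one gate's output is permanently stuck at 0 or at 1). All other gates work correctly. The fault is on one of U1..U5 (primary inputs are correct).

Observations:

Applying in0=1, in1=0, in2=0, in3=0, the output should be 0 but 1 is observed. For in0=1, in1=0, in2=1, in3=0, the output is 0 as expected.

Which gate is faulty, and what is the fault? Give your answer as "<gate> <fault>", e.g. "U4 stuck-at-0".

Fault-free values for test 1 (in0=1, in1=0, in2=0, in3=0): U1=1, U2=1, U3=1, U4=0, U5=0, giving Y=0. Observed 1.
Test 1: faults giving observed 1 are {U1 stuck-at-0, U2 stuck-at-0, U5 stuck-at-1}.
Test 2 (in0=1, in1=0, in2=1, in3=0): fault-free U1=1, U2=1, U3=1, U4=0, U5=0 → 0; observed 0. Eliminates U2 stuck-at-0, U5 stuck-at-1.
Only U1 stuck-at-0 is consistent with every test.

U1 stuck-at-0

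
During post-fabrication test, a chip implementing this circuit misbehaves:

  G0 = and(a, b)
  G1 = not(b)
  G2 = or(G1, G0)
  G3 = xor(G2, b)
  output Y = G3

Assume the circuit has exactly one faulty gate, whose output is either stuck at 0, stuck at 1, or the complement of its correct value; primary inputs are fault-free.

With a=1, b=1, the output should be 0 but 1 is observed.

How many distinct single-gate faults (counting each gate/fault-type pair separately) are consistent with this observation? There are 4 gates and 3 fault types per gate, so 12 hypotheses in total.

6

Fault-free: G0=1, G1=0, G2=1, G3=0 → 0. Observed 1.
  G0 stuck-at-0: output 1 ✓
  G0 stuck-at-1: output 0 ✗
  G0 inverted output: output 1 ✓
  G1 stuck-at-0: output 0 ✗
  G1 stuck-at-1: output 0 ✗
  G1 inverted output: output 0 ✗
  G2 stuck-at-0: output 1 ✓
  G2 stuck-at-1: output 0 ✗
  G2 inverted output: output 1 ✓
  G3 stuck-at-0: output 0 ✗
  G3 stuck-at-1: output 1 ✓
  G3 inverted output: output 1 ✓
Consistent faults: {G0 stuck-at-0, G0 inverted output, G2 stuck-at-0, G2 inverted output, G3 stuck-at-1, G3 inverted output} — 6 in all.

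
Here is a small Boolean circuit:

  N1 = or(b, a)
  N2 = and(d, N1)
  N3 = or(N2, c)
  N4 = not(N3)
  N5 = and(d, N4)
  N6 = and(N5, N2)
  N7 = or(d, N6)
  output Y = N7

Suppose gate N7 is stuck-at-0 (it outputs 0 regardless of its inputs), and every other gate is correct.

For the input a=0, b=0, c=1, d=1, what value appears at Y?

0

Propagate with N7 forced: N1=0, N2=0, N3=1, N4=0, N5=0, N6=0, N7=0 [stuck-at-0].
So Y = 0. (Without the fault it would be 1.)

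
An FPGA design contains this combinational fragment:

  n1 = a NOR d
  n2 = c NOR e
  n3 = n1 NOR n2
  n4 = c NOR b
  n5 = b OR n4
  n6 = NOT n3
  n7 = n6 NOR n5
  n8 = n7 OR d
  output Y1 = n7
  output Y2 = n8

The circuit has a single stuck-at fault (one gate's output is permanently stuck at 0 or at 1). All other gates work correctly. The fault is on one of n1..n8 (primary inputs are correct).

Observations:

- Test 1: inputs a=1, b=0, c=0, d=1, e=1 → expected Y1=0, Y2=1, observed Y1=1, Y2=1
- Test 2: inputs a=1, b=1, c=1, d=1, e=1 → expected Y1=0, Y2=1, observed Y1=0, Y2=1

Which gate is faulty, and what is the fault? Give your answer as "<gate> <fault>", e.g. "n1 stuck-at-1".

Fault-free values for test 1 (a=1, b=0, c=0, d=1, e=1): n1=0, n2=0, n3=1, n4=1, n5=1, n6=0, n7=0, n8=1, giving Y1=0, Y2=1. Observed Y1=1, Y2=1.
Test 1: faults giving observed Y1=1, Y2=1 are {n4 stuck-at-0, n5 stuck-at-0, n7 stuck-at-1}.
Test 2 (a=1, b=1, c=1, d=1, e=1): fault-free n1=0, n2=0, n3=1, n4=0, n5=1, n6=0, n7=0, n8=1 → Y1=0, Y2=1; observed Y1=0, Y2=1. Eliminates n5 stuck-at-0, n7 stuck-at-1.
Only n4 stuck-at-0 is consistent with every test.

n4 stuck-at-0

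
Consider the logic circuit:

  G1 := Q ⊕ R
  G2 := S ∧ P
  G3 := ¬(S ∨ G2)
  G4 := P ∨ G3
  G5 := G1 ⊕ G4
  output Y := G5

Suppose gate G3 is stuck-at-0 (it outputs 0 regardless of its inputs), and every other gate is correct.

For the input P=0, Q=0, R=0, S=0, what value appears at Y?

Propagate with G3 forced: G1=0, G2=0, G3=0 [stuck-at-0], G4=0, G5=0.
So Y = 0. (Without the fault it would be 1.)

0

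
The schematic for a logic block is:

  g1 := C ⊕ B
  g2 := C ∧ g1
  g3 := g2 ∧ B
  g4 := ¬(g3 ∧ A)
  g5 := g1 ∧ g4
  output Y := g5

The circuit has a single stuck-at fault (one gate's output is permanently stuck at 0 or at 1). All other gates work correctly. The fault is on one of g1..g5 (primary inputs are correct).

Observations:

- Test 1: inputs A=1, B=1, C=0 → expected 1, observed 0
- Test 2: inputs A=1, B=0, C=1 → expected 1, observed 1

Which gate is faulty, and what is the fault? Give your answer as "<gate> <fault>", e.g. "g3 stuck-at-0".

Fault-free values for test 1 (A=1, B=1, C=0): g1=1, g2=0, g3=0, g4=1, g5=1, giving Y=1. Observed 0.
Test 1: faults giving observed 0 are {g1 stuck-at-0, g2 stuck-at-1, g3 stuck-at-1, g4 stuck-at-0, g5 stuck-at-0}.
Test 2 (A=1, B=0, C=1): fault-free g1=1, g2=1, g3=0, g4=1, g5=1 → 1; observed 1. Eliminates g1 stuck-at-0, g3 stuck-at-1, g4 stuck-at-0, g5 stuck-at-0.
Only g2 stuck-at-1 is consistent with every test.

g2 stuck-at-1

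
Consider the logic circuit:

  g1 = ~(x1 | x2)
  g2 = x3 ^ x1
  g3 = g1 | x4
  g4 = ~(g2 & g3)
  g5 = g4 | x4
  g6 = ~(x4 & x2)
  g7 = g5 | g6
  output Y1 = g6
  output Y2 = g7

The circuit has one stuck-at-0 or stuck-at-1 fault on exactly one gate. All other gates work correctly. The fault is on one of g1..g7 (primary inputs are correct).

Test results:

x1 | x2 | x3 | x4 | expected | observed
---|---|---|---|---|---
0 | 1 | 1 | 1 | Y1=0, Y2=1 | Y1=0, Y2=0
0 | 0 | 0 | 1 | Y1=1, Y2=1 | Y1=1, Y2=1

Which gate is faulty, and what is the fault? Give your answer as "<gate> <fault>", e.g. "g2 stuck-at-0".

Fault-free values for test 1 (x1=0, x2=1, x3=1, x4=1): g1=0, g2=1, g3=1, g4=0, g5=1, g6=0, g7=1, giving Y1=0, Y2=1. Observed Y1=0, Y2=0.
Test 1: faults giving observed Y1=0, Y2=0 are {g5 stuck-at-0, g7 stuck-at-0}.
Test 2 (x1=0, x2=0, x3=0, x4=1): fault-free g1=1, g2=0, g3=1, g4=1, g5=1, g6=1, g7=1 → Y1=1, Y2=1; observed Y1=1, Y2=1. Eliminates g7 stuck-at-0.
Only g5 stuck-at-0 is consistent with every test.

g5 stuck-at-0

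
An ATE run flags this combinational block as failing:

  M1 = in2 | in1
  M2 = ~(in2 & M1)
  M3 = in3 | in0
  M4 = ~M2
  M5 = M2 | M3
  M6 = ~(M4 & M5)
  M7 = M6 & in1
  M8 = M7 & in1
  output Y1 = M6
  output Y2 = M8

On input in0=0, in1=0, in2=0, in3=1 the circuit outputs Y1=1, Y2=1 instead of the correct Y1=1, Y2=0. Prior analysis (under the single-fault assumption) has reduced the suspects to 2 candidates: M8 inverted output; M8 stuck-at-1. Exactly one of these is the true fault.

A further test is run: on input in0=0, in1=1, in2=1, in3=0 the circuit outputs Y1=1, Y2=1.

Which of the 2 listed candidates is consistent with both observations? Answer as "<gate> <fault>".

M8 stuck-at-1

Evaluate each candidate on input in0=0, in1=1, in2=1, in3=0:
  M8 inverted output: M1=1, M2=0, M3=0, M4=1, M5=0, M6=1, M7=1, M8=0 [inverted output] → Y1=1, Y2=0 — eliminated
  M8 stuck-at-1: M1=1, M2=0, M3=0, M4=1, M5=0, M6=1, M7=1, M8=1 [stuck-at-1] → Y1=1, Y2=1 — matches
Only M8 stuck-at-1 reproduces the observed Y1=1, Y2=1.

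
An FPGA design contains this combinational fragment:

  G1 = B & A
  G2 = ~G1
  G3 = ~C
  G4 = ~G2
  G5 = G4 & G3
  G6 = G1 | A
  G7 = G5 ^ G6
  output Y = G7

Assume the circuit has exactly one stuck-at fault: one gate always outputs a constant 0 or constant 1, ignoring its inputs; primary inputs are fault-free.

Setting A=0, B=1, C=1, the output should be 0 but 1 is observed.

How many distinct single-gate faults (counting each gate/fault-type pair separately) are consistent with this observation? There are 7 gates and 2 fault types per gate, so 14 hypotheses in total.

Fault-free: G1=0, G2=1, G3=0, G4=0, G5=0, G6=0, G7=0 → 0. Observed 1.
  G1 stuck-at-0: output 0 ✗
  G1 stuck-at-1: output 1 ✓
  G2 stuck-at-0: output 0 ✗
  G2 stuck-at-1: output 0 ✗
  G3 stuck-at-0: output 0 ✗
  G3 stuck-at-1: output 0 ✗
  G4 stuck-at-0: output 0 ✗
  G4 stuck-at-1: output 0 ✗
  G5 stuck-at-0: output 0 ✗
  G5 stuck-at-1: output 1 ✓
  G6 stuck-at-0: output 0 ✗
  G6 stuck-at-1: output 1 ✓
  G7 stuck-at-0: output 0 ✗
  G7 stuck-at-1: output 1 ✓
Consistent faults: {G1 stuck-at-1, G5 stuck-at-1, G6 stuck-at-1, G7 stuck-at-1} — 4 in all.

4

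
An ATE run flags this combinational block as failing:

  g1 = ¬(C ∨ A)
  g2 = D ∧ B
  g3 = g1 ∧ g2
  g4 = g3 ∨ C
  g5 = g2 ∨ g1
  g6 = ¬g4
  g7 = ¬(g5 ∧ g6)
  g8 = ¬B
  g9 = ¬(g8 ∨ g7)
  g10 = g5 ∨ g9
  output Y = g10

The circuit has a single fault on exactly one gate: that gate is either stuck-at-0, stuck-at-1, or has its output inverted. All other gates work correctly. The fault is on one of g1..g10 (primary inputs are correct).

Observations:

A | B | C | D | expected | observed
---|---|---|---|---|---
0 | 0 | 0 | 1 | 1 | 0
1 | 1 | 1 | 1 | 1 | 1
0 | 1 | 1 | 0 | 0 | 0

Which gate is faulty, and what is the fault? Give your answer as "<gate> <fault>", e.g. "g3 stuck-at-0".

Fault-free values for test 1 (A=0, B=0, C=0, D=1): g1=1, g2=0, g3=0, g4=0, g5=1, g6=1, g7=0, g8=1, g9=0, g10=1, giving Y=1. Observed 0.
Test 1: faults giving observed 0 are {g1 stuck-at-0, g1 inverted output, g5 stuck-at-0, g5 inverted output, g10 stuck-at-0, g10 inverted output}.
Test 2 (A=1, B=1, C=1, D=1): fault-free g1=0, g2=1, g3=0, g4=1, g5=1, g6=0, g7=1, g8=0, g9=0, g10=1 → 1; observed 1. Eliminates g5 stuck-at-0, g5 inverted output, g10 stuck-at-0, g10 inverted output.
Test 3 (A=0, B=1, C=1, D=0): fault-free g1=0, g2=0, g3=0, g4=1, g5=0, g6=0, g7=1, g8=0, g9=0, g10=0 → 0; observed 0. Eliminates g1 inverted output.
Only g1 stuck-at-0 is consistent with every test.

g1 stuck-at-0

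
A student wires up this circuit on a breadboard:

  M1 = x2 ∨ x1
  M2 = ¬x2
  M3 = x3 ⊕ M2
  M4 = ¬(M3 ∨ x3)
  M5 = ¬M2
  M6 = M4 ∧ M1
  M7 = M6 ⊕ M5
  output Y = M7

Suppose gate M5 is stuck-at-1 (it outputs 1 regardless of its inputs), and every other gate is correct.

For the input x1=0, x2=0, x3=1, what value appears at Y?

1

Propagate with M5 forced: M1=0, M2=1, M3=0, M4=0, M5=1 [stuck-at-1], M6=0, M7=1.
So Y = 1. (Without the fault it would be 0.)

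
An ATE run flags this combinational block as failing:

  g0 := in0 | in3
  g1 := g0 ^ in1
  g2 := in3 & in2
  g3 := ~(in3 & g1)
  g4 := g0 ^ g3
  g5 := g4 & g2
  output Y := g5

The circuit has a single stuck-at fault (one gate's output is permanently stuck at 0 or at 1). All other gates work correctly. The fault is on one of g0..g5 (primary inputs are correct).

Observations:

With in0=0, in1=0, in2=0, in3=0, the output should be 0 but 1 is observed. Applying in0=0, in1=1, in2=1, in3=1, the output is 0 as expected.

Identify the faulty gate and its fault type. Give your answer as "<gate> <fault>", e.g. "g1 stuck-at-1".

g2 stuck-at-1

Fault-free values for test 1 (in0=0, in1=0, in2=0, in3=0): g0=0, g1=0, g2=0, g3=1, g4=1, g5=0, giving Y=0. Observed 1.
Test 1: faults giving observed 1 are {g2 stuck-at-1, g5 stuck-at-1}.
Test 2 (in0=0, in1=1, in2=1, in3=1): fault-free g0=1, g1=0, g2=1, g3=1, g4=0, g5=0 → 0; observed 0. Eliminates g5 stuck-at-1.
Only g2 stuck-at-1 is consistent with every test.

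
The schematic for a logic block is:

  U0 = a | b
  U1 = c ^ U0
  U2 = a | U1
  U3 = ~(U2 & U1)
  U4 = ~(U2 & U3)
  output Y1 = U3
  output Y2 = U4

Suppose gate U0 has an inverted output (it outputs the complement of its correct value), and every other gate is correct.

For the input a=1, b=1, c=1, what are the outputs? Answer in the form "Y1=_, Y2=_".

Y1=0, Y2=1

Propagate with U0 forced: U0=0 [inverted output], U1=1, U2=1, U3=0, U4=1.
So the outputs are Y1=0, Y2=1. (Without the fault they would be Y1=1, Y2=0.)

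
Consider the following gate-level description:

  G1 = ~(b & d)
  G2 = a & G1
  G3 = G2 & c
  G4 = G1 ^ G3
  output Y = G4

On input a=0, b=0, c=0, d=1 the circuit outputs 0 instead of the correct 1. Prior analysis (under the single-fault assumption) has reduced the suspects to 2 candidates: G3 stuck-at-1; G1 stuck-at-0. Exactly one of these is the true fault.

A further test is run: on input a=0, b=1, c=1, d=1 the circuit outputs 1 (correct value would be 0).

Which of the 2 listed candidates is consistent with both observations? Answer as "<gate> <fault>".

Evaluate each candidate on input a=0, b=1, c=1, d=1:
  G3 stuck-at-1: G1=0, G2=0, G3=1 [stuck-at-1], G4=1 → 1 — matches
  G1 stuck-at-0: G1=0 [stuck-at-0], G2=0, G3=0, G4=0 → 0 — eliminated
Only G3 stuck-at-1 reproduces the observed 1.

G3 stuck-at-1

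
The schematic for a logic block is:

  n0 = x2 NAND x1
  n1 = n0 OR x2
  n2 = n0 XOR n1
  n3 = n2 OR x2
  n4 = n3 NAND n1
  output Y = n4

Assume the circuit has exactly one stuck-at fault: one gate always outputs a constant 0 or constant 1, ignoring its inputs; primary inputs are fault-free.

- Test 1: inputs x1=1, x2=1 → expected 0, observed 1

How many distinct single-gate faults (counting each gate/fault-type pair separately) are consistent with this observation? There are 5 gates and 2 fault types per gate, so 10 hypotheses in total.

Fault-free: n0=0, n1=1, n2=1, n3=1, n4=0 → 0. Observed 1.
  n0 stuck-at-0: output 0 ✗
  n0 stuck-at-1: output 0 ✗
  n1 stuck-at-0: output 1 ✓
  n1 stuck-at-1: output 0 ✗
  n2 stuck-at-0: output 0 ✗
  n2 stuck-at-1: output 0 ✗
  n3 stuck-at-0: output 1 ✓
  n3 stuck-at-1: output 0 ✗
  n4 stuck-at-0: output 0 ✗
  n4 stuck-at-1: output 1 ✓
Consistent faults: {n1 stuck-at-0, n3 stuck-at-0, n4 stuck-at-1} — 3 in all.

3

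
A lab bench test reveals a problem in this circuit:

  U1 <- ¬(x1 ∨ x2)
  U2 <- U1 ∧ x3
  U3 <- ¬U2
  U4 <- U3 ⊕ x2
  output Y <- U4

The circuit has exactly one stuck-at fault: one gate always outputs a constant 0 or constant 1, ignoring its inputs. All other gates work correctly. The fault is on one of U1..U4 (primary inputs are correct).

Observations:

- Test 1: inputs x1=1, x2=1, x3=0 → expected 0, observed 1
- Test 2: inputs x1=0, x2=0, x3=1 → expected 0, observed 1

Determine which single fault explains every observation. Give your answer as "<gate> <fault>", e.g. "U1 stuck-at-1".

Fault-free values for test 1 (x1=1, x2=1, x3=0): U1=0, U2=0, U3=1, U4=0, giving Y=0. Observed 1.
Test 1: faults giving observed 1 are {U2 stuck-at-1, U3 stuck-at-0, U4 stuck-at-1}.
Test 2 (x1=0, x2=0, x3=1): fault-free U1=1, U2=1, U3=0, U4=0 → 0; observed 1. Eliminates U2 stuck-at-1, U3 stuck-at-0.
Only U4 stuck-at-1 is consistent with every test.

U4 stuck-at-1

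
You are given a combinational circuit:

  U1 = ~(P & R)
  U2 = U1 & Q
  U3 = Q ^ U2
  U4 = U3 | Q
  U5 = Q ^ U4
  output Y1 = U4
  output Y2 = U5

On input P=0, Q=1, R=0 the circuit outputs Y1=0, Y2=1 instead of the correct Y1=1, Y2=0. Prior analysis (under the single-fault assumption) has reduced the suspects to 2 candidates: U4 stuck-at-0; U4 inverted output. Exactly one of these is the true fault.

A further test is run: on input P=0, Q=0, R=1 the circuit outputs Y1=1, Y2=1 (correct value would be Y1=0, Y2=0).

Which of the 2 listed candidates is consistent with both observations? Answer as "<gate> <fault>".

Evaluate each candidate on input P=0, Q=0, R=1:
  U4 stuck-at-0: U1=1, U2=0, U3=0, U4=0 [stuck-at-0], U5=0 → Y1=0, Y2=0 — eliminated
  U4 inverted output: U1=1, U2=0, U3=0, U4=1 [inverted output], U5=1 → Y1=1, Y2=1 — matches
Only U4 inverted output reproduces the observed Y1=1, Y2=1.

U4 inverted output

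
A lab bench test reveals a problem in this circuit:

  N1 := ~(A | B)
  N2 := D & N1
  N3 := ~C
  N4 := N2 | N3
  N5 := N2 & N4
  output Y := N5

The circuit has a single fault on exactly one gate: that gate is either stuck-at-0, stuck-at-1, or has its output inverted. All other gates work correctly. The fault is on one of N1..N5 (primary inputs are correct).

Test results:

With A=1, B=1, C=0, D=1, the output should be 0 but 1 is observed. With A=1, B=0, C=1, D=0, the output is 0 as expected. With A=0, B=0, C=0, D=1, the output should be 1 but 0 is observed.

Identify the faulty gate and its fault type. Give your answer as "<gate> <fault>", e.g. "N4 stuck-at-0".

Fault-free values for test 1 (A=1, B=1, C=0, D=1): N1=0, N2=0, N3=1, N4=1, N5=0, giving Y=0. Observed 1.
Test 1: faults giving observed 1 are {N1 stuck-at-1, N1 inverted output, N2 stuck-at-1, N2 inverted output, N5 stuck-at-1, N5 inverted output}.
Test 2 (A=1, B=0, C=1, D=0): fault-free N1=0, N2=0, N3=0, N4=0, N5=0 → 0; observed 0. Eliminates N2 stuck-at-1, N2 inverted output, N5 stuck-at-1, N5 inverted output.
Test 3 (A=0, B=0, C=0, D=1): fault-free N1=1, N2=1, N3=1, N4=1, N5=1 → 1; observed 0. Eliminates N1 stuck-at-1.
Only N1 inverted output is consistent with every test.

N1 inverted output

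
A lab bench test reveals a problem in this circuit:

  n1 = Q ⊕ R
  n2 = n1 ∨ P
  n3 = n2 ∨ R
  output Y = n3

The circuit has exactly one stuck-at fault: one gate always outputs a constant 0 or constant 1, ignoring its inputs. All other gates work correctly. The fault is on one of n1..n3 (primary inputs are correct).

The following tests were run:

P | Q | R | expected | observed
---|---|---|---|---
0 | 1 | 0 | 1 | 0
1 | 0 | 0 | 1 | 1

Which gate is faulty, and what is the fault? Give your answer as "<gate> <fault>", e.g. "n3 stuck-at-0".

Fault-free values for test 1 (P=0, Q=1, R=0): n1=1, n2=1, n3=1, giving Y=1. Observed 0.
Test 1: faults giving observed 0 are {n1 stuck-at-0, n2 stuck-at-0, n3 stuck-at-0}.
Test 2 (P=1, Q=0, R=0): fault-free n1=0, n2=1, n3=1 → 1; observed 1. Eliminates n2 stuck-at-0, n3 stuck-at-0.
Only n1 stuck-at-0 is consistent with every test.

n1 stuck-at-0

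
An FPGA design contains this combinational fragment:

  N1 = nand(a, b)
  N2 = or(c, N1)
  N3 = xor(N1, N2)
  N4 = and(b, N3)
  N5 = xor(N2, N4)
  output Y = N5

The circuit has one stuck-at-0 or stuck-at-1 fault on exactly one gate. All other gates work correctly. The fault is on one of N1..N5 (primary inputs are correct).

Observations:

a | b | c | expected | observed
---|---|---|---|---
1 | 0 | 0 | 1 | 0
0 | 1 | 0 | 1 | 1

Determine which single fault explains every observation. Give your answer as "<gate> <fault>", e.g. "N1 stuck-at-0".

N2 stuck-at-0

Fault-free values for test 1 (a=1, b=0, c=0): N1=1, N2=1, N3=0, N4=0, N5=1, giving Y=1. Observed 0.
Test 1: faults giving observed 0 are {N1 stuck-at-0, N2 stuck-at-0, N4 stuck-at-1, N5 stuck-at-0}.
Test 2 (a=0, b=1, c=0): fault-free N1=1, N2=1, N3=0, N4=0, N5=1 → 1; observed 1. Eliminates N1 stuck-at-0, N4 stuck-at-1, N5 stuck-at-0.
Only N2 stuck-at-0 is consistent with every test.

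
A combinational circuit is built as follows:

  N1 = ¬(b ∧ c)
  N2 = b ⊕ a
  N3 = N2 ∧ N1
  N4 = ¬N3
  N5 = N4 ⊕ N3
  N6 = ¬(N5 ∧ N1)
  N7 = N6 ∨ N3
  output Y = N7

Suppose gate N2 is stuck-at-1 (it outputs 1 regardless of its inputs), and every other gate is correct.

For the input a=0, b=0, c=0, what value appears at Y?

Propagate with N2 forced: N1=1, N2=1 [stuck-at-1], N3=1, N4=0, N5=1, N6=0, N7=1.
So Y = 1. (Without the fault it would be 0.)

1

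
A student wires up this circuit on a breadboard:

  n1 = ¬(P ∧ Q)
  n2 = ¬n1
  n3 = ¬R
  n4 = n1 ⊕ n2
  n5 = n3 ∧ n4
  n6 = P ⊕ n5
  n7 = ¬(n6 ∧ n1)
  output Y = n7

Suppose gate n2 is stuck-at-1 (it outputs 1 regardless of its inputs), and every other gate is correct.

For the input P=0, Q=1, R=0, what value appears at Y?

Propagate with n2 forced: n1=1, n2=1 [stuck-at-1], n3=1, n4=0, n5=0, n6=0, n7=1.
So Y = 1. (Without the fault it would be 0.)

1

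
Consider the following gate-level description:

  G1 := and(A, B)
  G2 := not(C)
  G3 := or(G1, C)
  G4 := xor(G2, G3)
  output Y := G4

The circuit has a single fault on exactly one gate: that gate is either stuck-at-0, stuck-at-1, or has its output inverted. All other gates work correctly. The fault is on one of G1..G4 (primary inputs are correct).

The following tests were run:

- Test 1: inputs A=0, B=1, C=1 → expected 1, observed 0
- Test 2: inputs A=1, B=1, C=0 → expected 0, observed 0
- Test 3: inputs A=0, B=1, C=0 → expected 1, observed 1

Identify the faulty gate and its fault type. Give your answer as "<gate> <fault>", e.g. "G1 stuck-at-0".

Fault-free values for test 1 (A=0, B=1, C=1): G1=0, G2=0, G3=1, G4=1, giving Y=1. Observed 0.
Test 1: faults giving observed 0 are {G2 stuck-at-1, G2 inverted output, G3 stuck-at-0, G3 inverted output, G4 stuck-at-0, G4 inverted output}.
Test 2 (A=1, B=1, C=0): fault-free G1=1, G2=1, G3=1, G4=0 → 0; observed 0. Eliminates G2 inverted output, G3 stuck-at-0, G3 inverted output, G4 inverted output.
Test 3 (A=0, B=1, C=0): fault-free G1=0, G2=1, G3=0, G4=1 → 1; observed 1. Eliminates G4 stuck-at-0.
Only G2 stuck-at-1 is consistent with every test.

G2 stuck-at-1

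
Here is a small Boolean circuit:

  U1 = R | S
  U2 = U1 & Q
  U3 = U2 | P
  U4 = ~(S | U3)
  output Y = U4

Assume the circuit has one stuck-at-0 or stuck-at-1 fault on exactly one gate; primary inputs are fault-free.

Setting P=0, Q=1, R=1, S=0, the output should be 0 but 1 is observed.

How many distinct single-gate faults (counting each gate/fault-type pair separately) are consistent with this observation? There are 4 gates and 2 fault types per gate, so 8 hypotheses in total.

Fault-free: U1=1, U2=1, U3=1, U4=0 → 0. Observed 1.
  U1 stuck-at-0: output 1 ✓
  U1 stuck-at-1: output 0 ✗
  U2 stuck-at-0: output 1 ✓
  U2 stuck-at-1: output 0 ✗
  U3 stuck-at-0: output 1 ✓
  U3 stuck-at-1: output 0 ✗
  U4 stuck-at-0: output 0 ✗
  U4 stuck-at-1: output 1 ✓
Consistent faults: {U1 stuck-at-0, U2 stuck-at-0, U3 stuck-at-0, U4 stuck-at-1} — 4 in all.

4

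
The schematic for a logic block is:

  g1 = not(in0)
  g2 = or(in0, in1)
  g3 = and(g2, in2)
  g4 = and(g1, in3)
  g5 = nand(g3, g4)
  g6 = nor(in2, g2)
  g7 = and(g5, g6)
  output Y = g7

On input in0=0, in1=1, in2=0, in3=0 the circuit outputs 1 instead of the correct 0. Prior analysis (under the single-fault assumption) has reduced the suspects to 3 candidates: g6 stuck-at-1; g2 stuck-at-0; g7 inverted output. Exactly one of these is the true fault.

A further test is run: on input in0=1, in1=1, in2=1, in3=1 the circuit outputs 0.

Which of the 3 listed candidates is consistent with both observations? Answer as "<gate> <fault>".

g2 stuck-at-0

Evaluate each candidate on input in0=1, in1=1, in2=1, in3=1:
  g6 stuck-at-1: g1=0, g2=1, g3=1, g4=0, g5=1, g6=1 [stuck-at-1], g7=1 → 1 — eliminated
  g2 stuck-at-0: g1=0, g2=0 [stuck-at-0], g3=0, g4=0, g5=1, g6=0, g7=0 → 0 — matches
  g7 inverted output: g1=0, g2=1, g3=1, g4=0, g5=1, g6=0, g7=1 [inverted output] → 1 — eliminated
Only g2 stuck-at-0 reproduces the observed 0.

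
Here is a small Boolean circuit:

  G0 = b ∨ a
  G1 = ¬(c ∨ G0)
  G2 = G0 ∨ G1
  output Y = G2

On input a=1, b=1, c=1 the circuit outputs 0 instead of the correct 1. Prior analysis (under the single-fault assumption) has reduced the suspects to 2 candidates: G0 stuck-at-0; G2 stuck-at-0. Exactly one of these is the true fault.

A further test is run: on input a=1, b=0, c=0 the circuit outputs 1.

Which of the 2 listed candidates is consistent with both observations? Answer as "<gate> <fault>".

Evaluate each candidate on input a=1, b=0, c=0:
  G0 stuck-at-0: G0=0 [stuck-at-0], G1=1, G2=1 → 1 — matches
  G2 stuck-at-0: G0=1, G1=0, G2=0 [stuck-at-0] → 0 — eliminated
Only G0 stuck-at-0 reproduces the observed 1.

G0 stuck-at-0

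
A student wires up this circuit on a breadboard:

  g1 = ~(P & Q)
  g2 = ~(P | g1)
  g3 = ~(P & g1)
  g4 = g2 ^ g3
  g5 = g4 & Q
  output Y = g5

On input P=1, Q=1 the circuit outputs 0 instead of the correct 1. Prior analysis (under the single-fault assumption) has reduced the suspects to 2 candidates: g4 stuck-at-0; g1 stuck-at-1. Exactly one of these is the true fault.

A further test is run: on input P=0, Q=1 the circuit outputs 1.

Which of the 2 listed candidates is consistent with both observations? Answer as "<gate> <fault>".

Evaluate each candidate on input P=0, Q=1:
  g4 stuck-at-0: g1=1, g2=0, g3=1, g4=0 [stuck-at-0], g5=0 → 0 — eliminated
  g1 stuck-at-1: g1=1 [stuck-at-1], g2=0, g3=1, g4=1, g5=1 → 1 — matches
Only g1 stuck-at-1 reproduces the observed 1.

g1 stuck-at-1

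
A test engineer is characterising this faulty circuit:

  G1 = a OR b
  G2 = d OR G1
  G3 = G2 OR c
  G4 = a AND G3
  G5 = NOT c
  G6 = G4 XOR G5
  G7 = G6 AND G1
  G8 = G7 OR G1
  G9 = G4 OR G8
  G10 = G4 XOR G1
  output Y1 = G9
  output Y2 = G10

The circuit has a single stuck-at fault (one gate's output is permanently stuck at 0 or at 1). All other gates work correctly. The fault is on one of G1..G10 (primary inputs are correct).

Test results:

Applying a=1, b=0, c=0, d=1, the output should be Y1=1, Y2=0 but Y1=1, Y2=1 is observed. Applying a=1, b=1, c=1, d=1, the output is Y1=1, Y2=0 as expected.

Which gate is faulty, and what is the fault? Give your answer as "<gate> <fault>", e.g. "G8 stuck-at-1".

Fault-free values for test 1 (a=1, b=0, c=0, d=1): G1=1, G2=1, G3=1, G4=1, G5=1, G6=0, G7=0, G8=1, G9=1, G10=0, giving Y1=1, Y2=0. Observed Y1=1, Y2=1.
Test 1: faults giving observed Y1=1, Y2=1 are {G1 stuck-at-0, G2 stuck-at-0, G3 stuck-at-0, G4 stuck-at-0, G10 stuck-at-1}.
Test 2 (a=1, b=1, c=1, d=1): fault-free G1=1, G2=1, G3=1, G4=1, G5=0, G6=1, G7=1, G8=1, G9=1, G10=0 → Y1=1, Y2=0; observed Y1=1, Y2=0. Eliminates G1 stuck-at-0, G3 stuck-at-0, G4 stuck-at-0, G10 stuck-at-1.
Only G2 stuck-at-0 is consistent with every test.

G2 stuck-at-0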